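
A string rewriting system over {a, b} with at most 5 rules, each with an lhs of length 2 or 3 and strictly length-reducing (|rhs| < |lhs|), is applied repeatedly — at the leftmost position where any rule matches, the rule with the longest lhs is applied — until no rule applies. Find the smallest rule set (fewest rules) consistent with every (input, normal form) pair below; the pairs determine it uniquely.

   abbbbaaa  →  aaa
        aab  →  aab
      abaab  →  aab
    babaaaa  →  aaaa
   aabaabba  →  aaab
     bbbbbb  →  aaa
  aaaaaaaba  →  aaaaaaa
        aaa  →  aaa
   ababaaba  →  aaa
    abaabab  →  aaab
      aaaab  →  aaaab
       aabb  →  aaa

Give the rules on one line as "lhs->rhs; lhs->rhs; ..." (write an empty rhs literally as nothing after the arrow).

  | abbbbaaa => aabbaaa => aabaa => aaa
  | aab
  | abaab => aab
  | babaaaa => abaaaa => aaaa

ba->; bab->ab; bb->a; bba->b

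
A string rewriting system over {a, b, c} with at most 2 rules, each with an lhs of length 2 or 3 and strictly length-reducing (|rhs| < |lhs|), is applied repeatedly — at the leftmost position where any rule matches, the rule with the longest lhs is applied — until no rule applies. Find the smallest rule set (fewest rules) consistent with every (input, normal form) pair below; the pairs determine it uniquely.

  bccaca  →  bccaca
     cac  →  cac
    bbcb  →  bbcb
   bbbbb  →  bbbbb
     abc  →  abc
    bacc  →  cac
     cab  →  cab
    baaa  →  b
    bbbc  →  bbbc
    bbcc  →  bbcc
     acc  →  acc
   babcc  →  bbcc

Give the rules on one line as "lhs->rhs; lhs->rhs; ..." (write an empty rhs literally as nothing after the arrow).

  | bccaca
  | cac
  | bbcb
  | bbbbb

ba->b; bac->ca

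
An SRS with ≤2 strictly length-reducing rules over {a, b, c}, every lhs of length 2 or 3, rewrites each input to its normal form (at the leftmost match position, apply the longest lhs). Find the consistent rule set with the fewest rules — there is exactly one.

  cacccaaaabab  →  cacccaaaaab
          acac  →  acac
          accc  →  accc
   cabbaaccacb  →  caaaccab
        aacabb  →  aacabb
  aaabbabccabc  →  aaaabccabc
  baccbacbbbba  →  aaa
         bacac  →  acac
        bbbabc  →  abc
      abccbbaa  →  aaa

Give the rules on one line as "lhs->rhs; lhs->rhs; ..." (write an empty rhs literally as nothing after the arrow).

ba->a; cb->b

  | cacccaaaabab => cacccaaaaab
  | acac
  | accc
  | cabbaaccacb => cabaaccacb => caaaccacb => caaaccab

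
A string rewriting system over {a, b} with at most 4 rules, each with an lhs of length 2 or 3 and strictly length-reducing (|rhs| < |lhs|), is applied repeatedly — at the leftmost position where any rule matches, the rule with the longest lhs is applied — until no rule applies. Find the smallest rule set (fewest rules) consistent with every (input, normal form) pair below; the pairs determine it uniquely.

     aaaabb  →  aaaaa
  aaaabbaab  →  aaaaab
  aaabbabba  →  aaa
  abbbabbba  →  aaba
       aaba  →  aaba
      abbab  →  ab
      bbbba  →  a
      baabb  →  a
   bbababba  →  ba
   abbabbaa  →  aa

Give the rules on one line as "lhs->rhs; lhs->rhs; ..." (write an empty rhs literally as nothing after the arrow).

  | aaaabb => aaaaa
  | aaaabbaab => aaaaab
  | aaabbabba => aaabba => aaa
  | abbbabbba => aababbba => aabaaba => aaba

baa->; bb->a; bba->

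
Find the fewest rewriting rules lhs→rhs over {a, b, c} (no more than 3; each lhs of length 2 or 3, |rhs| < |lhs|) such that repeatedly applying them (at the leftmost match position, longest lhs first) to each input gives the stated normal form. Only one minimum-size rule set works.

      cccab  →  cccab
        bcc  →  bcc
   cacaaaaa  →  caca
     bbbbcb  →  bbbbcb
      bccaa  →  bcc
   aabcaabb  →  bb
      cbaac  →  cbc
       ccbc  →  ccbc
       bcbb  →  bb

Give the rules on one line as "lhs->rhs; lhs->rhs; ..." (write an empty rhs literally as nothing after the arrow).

  | cccab
  | bcc
  | cacaaaaa => cacaaa => caca
  | bbbbcb

aa->; cbb->b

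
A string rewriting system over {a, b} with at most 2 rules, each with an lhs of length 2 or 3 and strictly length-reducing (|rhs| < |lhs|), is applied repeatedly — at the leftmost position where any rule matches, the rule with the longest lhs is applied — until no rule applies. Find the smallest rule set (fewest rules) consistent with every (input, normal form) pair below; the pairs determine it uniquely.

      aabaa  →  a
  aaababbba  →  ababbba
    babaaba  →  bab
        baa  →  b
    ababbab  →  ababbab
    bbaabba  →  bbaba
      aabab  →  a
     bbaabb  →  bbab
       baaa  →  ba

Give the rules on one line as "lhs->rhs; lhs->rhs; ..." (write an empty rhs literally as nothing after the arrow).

aa->; aab->a

  | aabaa => aaa => a
  | aaababbba => ababbba
  | babaaba => babaa => bab
  | baa => b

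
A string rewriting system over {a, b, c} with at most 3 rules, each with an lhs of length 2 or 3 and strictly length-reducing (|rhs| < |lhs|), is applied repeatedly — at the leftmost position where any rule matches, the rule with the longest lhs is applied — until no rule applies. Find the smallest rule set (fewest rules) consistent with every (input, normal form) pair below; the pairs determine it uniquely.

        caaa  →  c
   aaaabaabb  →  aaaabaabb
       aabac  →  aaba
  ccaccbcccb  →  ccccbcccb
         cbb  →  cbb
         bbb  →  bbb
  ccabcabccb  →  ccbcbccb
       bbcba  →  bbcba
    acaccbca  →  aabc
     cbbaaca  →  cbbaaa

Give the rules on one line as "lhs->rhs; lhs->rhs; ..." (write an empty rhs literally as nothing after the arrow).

  | caaa => caa => ca => c
  | aaaabaabb
  | aabac => aaba
  | ccaccbcccb => ccccbcccb

ac->a; ca->c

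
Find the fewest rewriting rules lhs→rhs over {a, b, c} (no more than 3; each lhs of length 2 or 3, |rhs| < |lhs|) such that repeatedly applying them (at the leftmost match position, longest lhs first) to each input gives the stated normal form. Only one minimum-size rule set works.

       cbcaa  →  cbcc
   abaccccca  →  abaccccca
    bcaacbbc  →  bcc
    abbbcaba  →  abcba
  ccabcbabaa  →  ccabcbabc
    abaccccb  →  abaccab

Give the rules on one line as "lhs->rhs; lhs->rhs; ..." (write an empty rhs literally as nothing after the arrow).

  | cbcaa => cbcc
  | abaccccca
  | bcaacbbc => bcccbbc => bcabbc => bcaa => bcc
  | abbbcaba => abaaba => abcba

aa->c; bbc->a; ccb->ab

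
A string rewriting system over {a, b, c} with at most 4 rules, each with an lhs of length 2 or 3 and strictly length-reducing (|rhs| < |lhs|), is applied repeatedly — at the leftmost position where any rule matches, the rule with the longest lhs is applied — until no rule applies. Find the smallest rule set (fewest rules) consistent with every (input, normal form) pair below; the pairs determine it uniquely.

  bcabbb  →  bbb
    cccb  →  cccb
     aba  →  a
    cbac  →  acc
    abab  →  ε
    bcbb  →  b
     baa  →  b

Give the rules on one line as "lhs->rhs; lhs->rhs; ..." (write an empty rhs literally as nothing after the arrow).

  | bcabbb => aabbb => bbb
  | cccb
  | aba => a
  | cbac => acc

aa->; ab->; bc->a; cba->ac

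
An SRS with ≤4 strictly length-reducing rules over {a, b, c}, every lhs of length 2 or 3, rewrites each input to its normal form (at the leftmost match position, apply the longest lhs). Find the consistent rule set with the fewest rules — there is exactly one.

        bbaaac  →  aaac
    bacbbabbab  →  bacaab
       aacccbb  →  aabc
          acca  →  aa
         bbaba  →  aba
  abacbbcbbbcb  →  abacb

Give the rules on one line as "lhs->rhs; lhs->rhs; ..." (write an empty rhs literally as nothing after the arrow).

  | bbaaac => aaac
  | bacbbabbab => bacabbab => bacaab
  | aacccbb => aabcbb => aabc
  | acca => aa

bb->; cc->b; cca->a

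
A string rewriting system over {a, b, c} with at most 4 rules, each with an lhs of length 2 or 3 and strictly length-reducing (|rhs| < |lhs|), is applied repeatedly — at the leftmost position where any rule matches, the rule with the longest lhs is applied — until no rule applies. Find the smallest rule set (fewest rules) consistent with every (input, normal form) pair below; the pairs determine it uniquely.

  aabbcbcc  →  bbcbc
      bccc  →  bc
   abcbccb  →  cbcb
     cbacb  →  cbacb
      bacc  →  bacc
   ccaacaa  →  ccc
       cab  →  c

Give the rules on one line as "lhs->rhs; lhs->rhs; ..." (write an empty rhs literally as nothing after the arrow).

aa->; ab->; bcc->bc

  | aabbcbcc => bbcbcc => bbcbc
  | bccc => bcc => bc
  | abcbccb => cbccb => cbcb
  | cbacb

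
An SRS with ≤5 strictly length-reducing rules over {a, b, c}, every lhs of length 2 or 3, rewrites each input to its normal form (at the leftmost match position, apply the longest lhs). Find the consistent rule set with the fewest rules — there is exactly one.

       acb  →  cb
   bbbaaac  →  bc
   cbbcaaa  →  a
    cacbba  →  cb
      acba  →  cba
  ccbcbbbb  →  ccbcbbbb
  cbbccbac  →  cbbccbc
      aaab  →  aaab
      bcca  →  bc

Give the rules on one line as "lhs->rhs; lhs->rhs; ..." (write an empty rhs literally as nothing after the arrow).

ac->c; bba->b; bca->ca; ca->

  | acb => cb
  | bbbaaac => bbaac => bac => bc
  | cbbcaaa => cbcaaa => ccaaa => caa => a
  | cacbba => cbba => cb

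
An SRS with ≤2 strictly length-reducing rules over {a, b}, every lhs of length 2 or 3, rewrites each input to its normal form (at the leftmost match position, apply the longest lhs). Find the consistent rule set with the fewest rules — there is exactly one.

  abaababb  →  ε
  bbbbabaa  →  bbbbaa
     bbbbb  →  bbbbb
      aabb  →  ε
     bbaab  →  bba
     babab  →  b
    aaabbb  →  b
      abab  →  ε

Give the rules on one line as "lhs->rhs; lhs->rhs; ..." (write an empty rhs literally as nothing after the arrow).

aaa->aa; ab->

  | abaababb => aababb => aabb => ab => ε
  | bbbbabaa => bbbbaa
  | bbbbb
  | aabb => ab => ε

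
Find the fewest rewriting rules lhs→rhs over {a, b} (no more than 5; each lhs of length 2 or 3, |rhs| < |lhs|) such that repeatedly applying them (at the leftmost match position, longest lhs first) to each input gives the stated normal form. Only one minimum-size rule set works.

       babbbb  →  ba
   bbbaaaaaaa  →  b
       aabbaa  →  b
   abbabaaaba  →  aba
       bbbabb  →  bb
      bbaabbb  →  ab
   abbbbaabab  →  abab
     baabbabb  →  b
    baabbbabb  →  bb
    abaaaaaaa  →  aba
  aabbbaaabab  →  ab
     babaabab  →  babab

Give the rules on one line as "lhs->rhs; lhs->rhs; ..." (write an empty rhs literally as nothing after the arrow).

aa->; aab->; abb->a; bba->aa

  | babbbb => babb => ba
  | bbbaaaaaaa => baaaaaaaa => baaaaaa => baaaa => baa => b
  | aabbaa => baa => b
  | abbabaaaba => aabaaaba => aaaba => aba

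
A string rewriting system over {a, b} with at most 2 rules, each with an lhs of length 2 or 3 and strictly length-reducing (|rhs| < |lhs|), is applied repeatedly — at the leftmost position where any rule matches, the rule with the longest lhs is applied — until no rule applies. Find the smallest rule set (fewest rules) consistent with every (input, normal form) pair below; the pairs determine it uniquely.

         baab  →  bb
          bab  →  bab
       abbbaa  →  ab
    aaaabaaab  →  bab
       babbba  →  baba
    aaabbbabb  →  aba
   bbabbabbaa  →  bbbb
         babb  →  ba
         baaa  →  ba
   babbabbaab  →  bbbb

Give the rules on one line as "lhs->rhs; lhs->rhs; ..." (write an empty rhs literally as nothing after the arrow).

  | baab => bb
  | bab
  | abbbaa => abaa => ab
  | aaaabaaab => aabaaab => baaab => bab

aa->; abb->a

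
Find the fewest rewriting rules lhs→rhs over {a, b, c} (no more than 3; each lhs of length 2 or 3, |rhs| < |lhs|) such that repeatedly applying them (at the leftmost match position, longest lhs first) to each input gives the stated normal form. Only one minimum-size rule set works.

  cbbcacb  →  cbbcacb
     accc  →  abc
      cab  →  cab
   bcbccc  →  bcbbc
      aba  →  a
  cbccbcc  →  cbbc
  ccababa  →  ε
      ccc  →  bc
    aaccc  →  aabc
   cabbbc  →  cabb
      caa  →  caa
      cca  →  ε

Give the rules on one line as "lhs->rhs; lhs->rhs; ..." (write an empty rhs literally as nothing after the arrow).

  | cbbcacb
  | accc => abc
  | cab
  | bcbccc => bcbbc

ba->; bbb->bc; cc->b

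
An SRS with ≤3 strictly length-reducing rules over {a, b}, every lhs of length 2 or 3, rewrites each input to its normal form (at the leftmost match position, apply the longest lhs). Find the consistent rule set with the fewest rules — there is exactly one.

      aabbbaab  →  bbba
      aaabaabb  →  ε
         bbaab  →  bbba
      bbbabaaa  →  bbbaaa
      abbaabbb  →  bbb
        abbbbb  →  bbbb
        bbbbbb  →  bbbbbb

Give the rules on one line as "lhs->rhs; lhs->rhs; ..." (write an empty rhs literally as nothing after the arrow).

  | aabbbaab => babbaab => bbaab => bbba
  | aaabaabb => abaaabb => aaabb => abab => ab => ε
  | bbaab => bbba
  | bbbabaaa => bbbaaa

aab->ba; ab->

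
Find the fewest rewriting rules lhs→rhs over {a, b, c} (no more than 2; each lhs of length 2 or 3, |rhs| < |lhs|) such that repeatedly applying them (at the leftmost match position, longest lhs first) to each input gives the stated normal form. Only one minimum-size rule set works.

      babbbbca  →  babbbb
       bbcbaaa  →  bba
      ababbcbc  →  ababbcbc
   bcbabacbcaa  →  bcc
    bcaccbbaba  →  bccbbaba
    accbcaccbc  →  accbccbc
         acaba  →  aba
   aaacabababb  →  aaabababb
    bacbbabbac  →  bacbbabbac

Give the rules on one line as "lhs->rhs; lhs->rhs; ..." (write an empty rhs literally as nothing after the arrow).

ca->; cba->c

  | babbbbca => babbbb
  | bbcbaaa => bbcaa => bba
  | ababbcbc
  | bcbabacbcaa => bcbacbcaa => bccbcaa => bccba => bcc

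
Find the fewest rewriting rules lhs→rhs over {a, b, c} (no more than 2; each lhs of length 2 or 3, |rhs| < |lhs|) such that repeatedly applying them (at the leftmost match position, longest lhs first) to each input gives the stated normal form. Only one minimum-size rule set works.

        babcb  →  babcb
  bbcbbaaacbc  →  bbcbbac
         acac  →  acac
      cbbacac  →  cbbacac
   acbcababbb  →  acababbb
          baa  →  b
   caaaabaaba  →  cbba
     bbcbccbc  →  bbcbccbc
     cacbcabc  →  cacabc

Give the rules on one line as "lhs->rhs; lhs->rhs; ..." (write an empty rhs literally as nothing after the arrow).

  | babcb
  | bbcbbaaacbc => bbcbbacbc => bbcbbac
  | acac
  | cbbacac

aa->; acb->a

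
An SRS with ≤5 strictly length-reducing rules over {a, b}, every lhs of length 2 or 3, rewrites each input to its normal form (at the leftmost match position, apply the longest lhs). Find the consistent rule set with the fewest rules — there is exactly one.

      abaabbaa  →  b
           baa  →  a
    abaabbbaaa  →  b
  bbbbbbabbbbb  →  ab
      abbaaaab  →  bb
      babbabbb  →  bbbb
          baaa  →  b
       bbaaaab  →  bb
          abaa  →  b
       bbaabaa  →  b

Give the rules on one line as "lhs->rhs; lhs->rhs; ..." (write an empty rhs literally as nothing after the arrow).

  | abaabbaa => aabbaa => bbbaa => bba => b
  | baa => a
  | abaabbbaaa => aabbbaaa => bbbbaaa => bbbaa => bba => b
  | bbbbbbabbbbb => bbbbbabbbbb => bbbbabbbbb => bbbabbbbb => bbabbbbb => babbbbb => abbbbb => abbb => ab

aa->b; abb->a; ba->; bab->ab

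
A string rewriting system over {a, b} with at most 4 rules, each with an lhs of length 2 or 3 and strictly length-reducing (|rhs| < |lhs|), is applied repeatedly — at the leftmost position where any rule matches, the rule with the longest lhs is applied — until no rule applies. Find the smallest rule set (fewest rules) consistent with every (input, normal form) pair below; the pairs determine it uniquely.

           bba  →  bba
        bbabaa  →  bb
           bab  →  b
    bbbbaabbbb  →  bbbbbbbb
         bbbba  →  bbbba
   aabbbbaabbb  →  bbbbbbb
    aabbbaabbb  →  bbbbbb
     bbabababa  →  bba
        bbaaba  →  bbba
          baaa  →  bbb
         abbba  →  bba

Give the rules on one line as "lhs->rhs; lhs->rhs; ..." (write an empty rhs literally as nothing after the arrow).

  | bba
  | bbabaa => bbaa => bb
  | bab => b
  | bbbbaabbbb => bbbbbbbb

aa->; aaa->bb; ab->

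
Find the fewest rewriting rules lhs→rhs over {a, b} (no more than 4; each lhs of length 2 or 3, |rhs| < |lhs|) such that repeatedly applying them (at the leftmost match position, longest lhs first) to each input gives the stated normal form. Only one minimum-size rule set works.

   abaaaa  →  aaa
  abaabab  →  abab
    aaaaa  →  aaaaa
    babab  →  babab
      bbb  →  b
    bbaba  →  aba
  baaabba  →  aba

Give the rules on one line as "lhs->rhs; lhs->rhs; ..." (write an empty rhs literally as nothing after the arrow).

abb->ab; baa->; bb->

  | abaaaa => aaa
  | abaabab => abab
  | aaaaa
  | babab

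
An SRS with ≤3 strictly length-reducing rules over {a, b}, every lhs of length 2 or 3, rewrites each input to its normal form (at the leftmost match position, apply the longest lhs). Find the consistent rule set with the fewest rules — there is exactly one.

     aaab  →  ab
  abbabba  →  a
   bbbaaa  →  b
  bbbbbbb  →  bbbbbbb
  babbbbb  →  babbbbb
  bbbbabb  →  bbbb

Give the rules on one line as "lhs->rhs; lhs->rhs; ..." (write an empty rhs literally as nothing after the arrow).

  | aaab => ab
  | abbabba => abba => a
  | bbbaaa => baa => b
  | bbbbbbb

aa->; bba->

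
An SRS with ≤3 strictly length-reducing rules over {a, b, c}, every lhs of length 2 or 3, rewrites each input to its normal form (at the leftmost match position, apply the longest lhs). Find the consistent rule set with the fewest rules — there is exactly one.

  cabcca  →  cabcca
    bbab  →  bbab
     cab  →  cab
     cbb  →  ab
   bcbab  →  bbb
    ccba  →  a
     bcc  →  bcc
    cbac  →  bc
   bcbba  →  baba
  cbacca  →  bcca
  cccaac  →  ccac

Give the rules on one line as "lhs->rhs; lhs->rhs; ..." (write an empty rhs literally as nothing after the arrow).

aa->b; cb->a

  | cabcca
  | bbab
  | cab
  | cbb => ab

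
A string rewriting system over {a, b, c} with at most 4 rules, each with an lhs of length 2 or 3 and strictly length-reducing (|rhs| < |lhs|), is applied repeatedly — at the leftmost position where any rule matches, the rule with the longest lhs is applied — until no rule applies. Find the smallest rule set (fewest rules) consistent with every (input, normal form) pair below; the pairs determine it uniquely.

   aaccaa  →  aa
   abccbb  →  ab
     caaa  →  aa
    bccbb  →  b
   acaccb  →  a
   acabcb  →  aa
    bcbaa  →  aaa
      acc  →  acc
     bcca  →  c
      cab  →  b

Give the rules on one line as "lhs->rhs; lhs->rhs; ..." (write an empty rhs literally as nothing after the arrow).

  | aaccaa => aaca => aa
  | abccbb => accbb => acab => ab
  | caaa => aa
  | bccbb => ccbb => cab => b

bc->c; ca->; cb->a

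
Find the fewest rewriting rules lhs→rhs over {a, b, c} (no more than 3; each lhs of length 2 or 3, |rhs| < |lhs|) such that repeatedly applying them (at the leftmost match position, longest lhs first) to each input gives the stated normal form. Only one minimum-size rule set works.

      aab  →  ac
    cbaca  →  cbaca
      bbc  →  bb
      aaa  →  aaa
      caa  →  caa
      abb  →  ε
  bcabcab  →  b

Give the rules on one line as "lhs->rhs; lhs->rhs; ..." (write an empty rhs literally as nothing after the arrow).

  | aab => ac
  | cbaca
  | bbc => bb
  | aaa

ab->c; abb->; bc->b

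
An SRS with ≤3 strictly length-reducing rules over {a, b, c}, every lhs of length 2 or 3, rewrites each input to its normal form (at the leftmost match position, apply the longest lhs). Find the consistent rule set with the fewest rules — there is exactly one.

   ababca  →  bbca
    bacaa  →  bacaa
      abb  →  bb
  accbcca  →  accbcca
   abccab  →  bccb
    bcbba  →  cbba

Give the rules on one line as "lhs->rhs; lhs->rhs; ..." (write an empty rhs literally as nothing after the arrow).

  | ababca => babca => bbca
  | bacaa
  | abb => bb
  | accbcca

ab->b; bcb->cb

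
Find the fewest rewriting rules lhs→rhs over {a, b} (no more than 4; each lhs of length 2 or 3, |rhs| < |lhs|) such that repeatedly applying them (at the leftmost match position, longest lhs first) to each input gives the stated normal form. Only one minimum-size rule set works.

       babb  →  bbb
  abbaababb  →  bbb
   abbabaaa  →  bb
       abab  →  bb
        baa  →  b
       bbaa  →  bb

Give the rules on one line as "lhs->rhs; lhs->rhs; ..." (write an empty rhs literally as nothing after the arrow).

  | babb => bbb
  | abbaababb => abaababb => aaababb => abbabb => ababb => aabb => bbb
  | abbabaaa => ababaaa => aabaaa => bbaaa => bbaa => bba => bb
  | abab => aab => bb

aab->bb; ab->a; ba->b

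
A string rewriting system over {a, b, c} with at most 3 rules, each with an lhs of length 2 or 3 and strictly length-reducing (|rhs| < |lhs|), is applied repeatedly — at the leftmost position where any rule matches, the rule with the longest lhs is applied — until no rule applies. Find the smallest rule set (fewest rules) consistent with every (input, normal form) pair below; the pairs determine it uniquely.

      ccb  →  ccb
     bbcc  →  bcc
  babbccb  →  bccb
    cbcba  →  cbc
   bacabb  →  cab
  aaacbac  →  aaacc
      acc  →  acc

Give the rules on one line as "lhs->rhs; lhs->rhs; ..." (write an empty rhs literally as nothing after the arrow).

  | ccb
  | bbcc => bcc
  | babbccb => bbccb => bccb
  | cbcba => cbc

ba->; bb->b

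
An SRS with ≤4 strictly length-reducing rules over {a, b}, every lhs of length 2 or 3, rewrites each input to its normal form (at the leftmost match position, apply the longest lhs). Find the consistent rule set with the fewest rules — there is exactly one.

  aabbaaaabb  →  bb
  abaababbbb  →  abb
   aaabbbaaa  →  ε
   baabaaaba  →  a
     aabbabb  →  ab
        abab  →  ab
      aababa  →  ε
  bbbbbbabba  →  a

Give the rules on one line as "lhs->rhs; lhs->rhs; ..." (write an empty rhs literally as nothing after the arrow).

  | aabbaaaabb => bbaaaabb => baaabb => aabb => bb
  | abaababbbb => aababbbb => babbbb => bbbb => abb
  | aaabbbaaa => abbbaaa => aabaaa => baaa => aa => ε
  | baabaaaba => abaaaba => aaaba => aba => a

aa->; ba->; bbb->ab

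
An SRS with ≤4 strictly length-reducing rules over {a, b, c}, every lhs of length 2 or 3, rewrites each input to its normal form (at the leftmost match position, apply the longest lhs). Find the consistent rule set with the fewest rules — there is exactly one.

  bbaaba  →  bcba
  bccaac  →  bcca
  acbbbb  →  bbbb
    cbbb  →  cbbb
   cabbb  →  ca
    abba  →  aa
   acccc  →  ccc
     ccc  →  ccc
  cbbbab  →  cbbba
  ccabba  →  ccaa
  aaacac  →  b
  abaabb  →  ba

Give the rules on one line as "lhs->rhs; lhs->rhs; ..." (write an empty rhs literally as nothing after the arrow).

aaa->ba; ab->a; ac->; baa->c

  | bbaaba => bcba
  | bccaac => bcca
  | acbbbb => bbbb
  | cbbb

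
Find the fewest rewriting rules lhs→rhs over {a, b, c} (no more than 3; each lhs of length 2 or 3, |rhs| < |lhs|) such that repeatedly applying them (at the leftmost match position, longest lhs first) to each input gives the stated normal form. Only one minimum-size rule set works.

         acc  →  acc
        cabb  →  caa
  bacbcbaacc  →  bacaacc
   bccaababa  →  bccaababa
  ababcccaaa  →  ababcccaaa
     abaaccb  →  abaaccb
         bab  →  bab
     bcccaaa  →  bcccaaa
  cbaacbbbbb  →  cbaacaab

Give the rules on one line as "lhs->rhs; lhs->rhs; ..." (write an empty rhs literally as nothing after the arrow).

  | acc
  | cabb => caa
  | bacbcbaacc => bacaacc
  | bccaababa

bb->a; bcb->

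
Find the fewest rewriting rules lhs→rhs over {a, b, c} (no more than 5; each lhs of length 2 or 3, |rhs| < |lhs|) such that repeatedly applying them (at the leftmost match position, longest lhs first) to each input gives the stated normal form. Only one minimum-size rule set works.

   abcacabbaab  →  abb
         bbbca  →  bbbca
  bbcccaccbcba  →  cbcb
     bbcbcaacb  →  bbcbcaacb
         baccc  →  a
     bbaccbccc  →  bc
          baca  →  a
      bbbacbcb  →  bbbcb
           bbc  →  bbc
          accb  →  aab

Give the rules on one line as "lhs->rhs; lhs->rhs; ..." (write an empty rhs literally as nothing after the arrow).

  | abcacabbaab => abcabaab => abaab => abab => abb
  | bbbca
  | bbcccaccbcba => bbacaccbcba => baccbcba => cbcba => cbcb
  | bbcbcaacb

ba->b; bac->; cab->; cc->a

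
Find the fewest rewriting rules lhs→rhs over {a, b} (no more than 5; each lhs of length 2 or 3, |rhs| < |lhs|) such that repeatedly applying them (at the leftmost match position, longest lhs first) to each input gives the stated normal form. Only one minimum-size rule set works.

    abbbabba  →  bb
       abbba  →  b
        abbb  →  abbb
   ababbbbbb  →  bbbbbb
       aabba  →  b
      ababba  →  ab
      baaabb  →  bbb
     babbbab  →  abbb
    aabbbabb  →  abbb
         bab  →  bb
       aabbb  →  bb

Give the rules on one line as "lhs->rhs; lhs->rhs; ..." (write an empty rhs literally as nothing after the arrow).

aab->; aba->; ba->b; bba->ab

  | abbbabba => ababbba => bbba => bab => bb
  | abbba => abab => b
  | abbb
  | ababbbbbb => bbbbbb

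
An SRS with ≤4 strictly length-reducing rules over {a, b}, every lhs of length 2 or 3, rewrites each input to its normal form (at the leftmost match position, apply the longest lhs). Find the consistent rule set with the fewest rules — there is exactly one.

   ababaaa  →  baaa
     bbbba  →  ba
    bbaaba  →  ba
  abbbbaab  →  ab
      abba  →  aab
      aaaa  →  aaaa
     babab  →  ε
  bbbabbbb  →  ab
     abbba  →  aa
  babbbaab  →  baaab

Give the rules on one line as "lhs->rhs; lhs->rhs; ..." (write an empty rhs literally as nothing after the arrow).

aba->; bb->; bba->ab; bbb->

  | ababaaa => baaa
  | bbbba => ba
  | bbaaba => ababa => ba
  | abbbbaab => abaab => ab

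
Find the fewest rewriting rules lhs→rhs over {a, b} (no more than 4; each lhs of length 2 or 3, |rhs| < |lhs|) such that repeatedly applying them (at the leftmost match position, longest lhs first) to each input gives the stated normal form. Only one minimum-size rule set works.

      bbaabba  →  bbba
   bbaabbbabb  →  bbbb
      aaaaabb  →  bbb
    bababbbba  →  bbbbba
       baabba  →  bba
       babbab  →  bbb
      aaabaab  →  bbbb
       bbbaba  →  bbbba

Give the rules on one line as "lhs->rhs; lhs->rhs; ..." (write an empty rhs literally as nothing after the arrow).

  | bbaabba => bbaba => bbba
  | bbaabbbabb => bbabbabb => bbbabb => bbbb
  | aaaaabb => bbaabb => bbab => bbb
  | bababbbba => bbabbbba => bbbbba

aaa->bb; ab->b; abb->b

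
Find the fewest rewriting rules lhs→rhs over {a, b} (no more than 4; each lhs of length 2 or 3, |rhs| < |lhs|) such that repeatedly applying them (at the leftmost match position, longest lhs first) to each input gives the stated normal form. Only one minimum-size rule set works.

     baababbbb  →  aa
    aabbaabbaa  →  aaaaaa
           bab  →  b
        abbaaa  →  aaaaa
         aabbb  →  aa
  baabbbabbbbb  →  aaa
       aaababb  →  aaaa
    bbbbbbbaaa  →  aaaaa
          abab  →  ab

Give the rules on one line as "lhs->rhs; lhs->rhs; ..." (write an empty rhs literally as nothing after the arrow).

  | baababbbb => ababbbb => abbbb => aabb => aab => aa
  | aabbaabbaa => aabaabbaa => aaaabbaa => aaaabaa => aaaaaa
  | bab => b
  | abbaaa => aaaaa

aab->aa; ba->; bb->a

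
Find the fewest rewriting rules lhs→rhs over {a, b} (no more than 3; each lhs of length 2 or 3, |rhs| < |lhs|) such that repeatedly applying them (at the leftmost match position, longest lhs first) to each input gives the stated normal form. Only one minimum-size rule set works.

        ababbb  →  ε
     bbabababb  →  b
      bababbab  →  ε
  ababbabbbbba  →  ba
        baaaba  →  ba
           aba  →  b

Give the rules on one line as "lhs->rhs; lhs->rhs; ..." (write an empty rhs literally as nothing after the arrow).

  | ababbb => bbbb => bb => ε
  | bbabababb => abababb => bbabb => abb => b
  | bababbab => bbbbab => bbab => ab => ε
  | ababbabbbbba => bbbabbbbba => babbbbba => bbbbba => bbba => ba

ab->; aba->b; bb->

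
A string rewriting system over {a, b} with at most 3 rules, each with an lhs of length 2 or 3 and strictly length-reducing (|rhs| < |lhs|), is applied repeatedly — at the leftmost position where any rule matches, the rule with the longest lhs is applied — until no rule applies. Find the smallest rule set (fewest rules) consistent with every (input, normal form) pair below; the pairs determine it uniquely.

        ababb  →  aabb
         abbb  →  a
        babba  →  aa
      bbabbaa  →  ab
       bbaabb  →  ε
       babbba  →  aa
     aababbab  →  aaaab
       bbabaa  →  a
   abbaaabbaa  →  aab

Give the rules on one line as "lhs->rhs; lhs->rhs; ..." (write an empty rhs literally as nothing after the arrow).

  | ababb => aabb
  | abbb => a
  | babba => abba => aba => aa
  | bbabbaa => babbaa => abbaa => ab

ba->a; baa->; bbb->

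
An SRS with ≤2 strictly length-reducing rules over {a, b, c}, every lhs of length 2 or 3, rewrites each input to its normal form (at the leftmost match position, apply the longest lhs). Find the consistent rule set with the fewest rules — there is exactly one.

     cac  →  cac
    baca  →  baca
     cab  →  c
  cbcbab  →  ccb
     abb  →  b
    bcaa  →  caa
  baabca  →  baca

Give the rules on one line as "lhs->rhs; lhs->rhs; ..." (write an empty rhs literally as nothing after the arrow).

  | cac
  | baca
  | cab => c
  | cbcbab => ccbab => ccb

ab->; bc->c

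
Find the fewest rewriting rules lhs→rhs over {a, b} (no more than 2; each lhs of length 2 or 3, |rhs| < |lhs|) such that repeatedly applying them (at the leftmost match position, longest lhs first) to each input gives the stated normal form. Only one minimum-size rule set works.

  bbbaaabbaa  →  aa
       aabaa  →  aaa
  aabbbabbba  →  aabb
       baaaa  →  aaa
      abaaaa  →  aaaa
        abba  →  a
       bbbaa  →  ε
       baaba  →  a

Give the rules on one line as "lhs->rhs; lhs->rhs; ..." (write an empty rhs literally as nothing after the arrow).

ba->; bba->

  | bbbaaabbaa => baabbaa => abbaa => aa
  | aabaa => aaa
  | aabbbabbba => aabbbba => aabb
  | baaaa => aaa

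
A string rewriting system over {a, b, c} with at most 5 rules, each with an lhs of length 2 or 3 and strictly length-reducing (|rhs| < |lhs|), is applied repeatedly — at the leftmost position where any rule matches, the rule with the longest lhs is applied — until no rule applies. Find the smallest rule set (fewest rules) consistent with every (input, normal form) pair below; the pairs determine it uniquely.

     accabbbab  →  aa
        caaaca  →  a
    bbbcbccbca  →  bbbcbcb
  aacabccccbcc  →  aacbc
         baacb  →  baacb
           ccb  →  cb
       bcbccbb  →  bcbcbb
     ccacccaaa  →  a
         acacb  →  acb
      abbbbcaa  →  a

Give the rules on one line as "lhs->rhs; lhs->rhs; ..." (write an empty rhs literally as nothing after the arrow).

  | accabbbab => acabbbab => abbbab => abbab => abab => aab => aa
  | caaaca => aca => a
  | bbbcbccbca => bbbcbcbca => bbbcbcb
  | aacabccccbcc => aabccccbcc => aaccccbcc => aacccbcc => aaccbcc => aacbcc => aacbc

ab->a; ca->; caa->; cc->c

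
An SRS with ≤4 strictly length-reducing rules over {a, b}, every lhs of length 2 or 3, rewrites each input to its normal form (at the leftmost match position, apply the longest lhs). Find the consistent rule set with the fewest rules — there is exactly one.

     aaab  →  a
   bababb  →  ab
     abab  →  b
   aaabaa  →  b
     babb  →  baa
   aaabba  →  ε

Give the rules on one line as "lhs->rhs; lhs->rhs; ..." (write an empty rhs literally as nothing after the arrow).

aaa->b; aba->; bb->a

  | aaab => bb => a
  | bababb => bbb => ab
  | abab => b
  | aaabaa => bbaa => aaa => b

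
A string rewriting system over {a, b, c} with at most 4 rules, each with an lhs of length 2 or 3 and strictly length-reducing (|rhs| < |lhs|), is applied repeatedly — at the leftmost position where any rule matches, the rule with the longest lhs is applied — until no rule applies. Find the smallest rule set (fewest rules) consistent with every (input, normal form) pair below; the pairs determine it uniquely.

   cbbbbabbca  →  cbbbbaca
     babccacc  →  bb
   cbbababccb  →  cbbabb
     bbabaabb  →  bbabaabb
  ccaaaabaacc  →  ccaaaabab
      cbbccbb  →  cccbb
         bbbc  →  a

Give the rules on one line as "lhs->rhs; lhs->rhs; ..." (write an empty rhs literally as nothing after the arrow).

acb->cc; acc->b; bbc->c; bc->a

  | cbbbbabbca => cbbbbaca
  | babccacc => baacacc => baacb => bacc => bb
  | cbbababccb => cbbabaacb => cbbabacc => cbbabb
  | bbabaabb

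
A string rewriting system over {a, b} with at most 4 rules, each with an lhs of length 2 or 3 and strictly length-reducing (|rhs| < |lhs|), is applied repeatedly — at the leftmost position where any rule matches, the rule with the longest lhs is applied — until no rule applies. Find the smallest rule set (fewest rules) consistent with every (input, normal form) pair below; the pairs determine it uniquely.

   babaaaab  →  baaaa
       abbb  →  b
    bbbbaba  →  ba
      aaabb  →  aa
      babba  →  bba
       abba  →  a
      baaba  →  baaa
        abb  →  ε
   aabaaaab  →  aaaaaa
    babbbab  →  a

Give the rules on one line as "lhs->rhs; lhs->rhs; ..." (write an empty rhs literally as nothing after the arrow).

  | babaaaab => baaaab => baaaa
  | abbb => b
  | bbbbaba => baba => ba
  | aaabb => aa

ab->a; abb->; bab->b; bbb->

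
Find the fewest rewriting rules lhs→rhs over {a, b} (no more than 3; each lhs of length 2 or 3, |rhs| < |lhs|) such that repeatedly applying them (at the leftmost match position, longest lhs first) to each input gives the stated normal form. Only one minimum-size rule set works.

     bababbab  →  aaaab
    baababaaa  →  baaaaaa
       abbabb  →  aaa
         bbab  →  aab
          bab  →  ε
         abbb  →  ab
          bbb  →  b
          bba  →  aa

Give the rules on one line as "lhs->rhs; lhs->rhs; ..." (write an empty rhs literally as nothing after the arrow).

  | bababbab => bbabbab => aabbab => aaaab
  | baababaaa => baabbaaa => baaaaaa
  | abbabb => aaabb => aaa
  | bbab => aab

bab->bb; bb->; bba->aa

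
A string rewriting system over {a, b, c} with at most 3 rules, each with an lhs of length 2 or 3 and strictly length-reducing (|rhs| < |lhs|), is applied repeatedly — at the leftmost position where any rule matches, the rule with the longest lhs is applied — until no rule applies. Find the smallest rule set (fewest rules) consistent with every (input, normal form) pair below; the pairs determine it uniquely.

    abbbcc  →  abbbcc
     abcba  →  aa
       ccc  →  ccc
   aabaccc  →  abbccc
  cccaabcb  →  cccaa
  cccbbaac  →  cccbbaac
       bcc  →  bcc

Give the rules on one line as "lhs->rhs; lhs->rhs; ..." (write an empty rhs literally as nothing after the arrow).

aba->bb; bcb->

  | abbbcc
  | abcba => aa
  | ccc
  | aabaccc => abbccc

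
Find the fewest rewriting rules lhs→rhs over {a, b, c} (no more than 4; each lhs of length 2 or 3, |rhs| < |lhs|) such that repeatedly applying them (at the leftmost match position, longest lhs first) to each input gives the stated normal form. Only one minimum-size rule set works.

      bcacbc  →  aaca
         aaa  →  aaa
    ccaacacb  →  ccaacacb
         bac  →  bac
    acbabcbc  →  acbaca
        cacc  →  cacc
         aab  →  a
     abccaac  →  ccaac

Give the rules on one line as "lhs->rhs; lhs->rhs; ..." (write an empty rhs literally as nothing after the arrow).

  | bcacbc => aacbc => aaca
  | aaa
  | ccaacacb
  | bac

ab->; bab->ba; bc->a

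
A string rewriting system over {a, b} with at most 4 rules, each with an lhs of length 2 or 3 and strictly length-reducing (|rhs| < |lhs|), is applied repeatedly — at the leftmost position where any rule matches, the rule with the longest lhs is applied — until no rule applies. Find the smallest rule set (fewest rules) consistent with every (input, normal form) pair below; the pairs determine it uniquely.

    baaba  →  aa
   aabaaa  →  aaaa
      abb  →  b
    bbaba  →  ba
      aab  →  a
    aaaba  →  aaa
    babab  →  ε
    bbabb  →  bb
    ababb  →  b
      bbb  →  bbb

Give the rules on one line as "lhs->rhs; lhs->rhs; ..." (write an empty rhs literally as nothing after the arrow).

ab->; baa->aa; bab->

  | baaba => aaba => aa
  | aabaaa => aaaa
  | abb => b
  | bbaba => ba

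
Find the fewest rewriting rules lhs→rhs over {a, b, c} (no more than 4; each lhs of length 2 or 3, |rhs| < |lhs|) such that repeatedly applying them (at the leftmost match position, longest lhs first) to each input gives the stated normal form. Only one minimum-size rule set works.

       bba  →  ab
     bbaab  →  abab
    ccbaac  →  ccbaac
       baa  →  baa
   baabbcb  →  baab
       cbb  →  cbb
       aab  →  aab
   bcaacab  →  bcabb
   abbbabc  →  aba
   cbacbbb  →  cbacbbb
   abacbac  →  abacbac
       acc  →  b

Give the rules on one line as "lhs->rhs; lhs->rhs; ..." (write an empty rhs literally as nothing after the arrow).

  | bba => ab
  | bbaab => abab
  | ccbaac
  | baa

aca->b; acc->b; bba->ab; bbc->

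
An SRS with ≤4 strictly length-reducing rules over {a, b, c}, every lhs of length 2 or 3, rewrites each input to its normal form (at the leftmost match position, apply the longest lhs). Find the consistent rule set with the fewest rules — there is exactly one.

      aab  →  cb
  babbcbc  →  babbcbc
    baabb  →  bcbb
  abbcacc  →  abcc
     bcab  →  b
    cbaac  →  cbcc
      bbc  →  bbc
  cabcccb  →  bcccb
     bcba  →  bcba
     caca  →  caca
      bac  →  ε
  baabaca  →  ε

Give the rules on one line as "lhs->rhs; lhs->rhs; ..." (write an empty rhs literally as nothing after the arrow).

aa->c; bac->; bca->; cab->b

  | aab => cb
  | babbcbc
  | baabb => bcbb
  | abbcacc => abcc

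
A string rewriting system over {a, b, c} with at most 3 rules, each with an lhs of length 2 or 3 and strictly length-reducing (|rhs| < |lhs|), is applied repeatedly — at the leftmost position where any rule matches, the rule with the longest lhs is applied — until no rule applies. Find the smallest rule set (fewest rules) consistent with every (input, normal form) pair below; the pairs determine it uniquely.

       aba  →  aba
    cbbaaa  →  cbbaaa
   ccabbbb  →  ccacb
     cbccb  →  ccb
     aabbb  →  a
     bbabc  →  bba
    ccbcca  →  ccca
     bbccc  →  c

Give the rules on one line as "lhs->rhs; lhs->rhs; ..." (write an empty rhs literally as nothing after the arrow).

  | aba
  | cbbaaa
  | ccabbbb => ccacb
  | cbccb => ccb

aac->a; bbb->c; bc->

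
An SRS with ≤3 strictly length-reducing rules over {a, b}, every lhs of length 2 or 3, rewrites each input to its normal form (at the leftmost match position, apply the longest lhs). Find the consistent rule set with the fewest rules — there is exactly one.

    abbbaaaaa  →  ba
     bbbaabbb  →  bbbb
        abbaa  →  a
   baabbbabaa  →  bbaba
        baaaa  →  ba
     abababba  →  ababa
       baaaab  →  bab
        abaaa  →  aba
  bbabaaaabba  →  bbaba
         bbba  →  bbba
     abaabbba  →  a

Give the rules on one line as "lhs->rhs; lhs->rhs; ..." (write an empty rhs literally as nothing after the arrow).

  | abbbaaaaa => baaaaa => baaaa => baaa => baa => ba
  | bbbaabbb => bbbabbb => bbbb
  | abbaa => aa => a
  | baabbbabaa => babbbabaa => bbabaa => bbaba

aa->a; abb->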